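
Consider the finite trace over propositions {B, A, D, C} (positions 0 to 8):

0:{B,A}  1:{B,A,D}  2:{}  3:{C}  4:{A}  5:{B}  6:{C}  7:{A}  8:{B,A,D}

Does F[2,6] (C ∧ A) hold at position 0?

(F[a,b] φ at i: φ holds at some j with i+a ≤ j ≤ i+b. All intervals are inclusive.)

Does not hold

Check (C ∧ A) at each j in [2,6]:
  j=2: false
  j=3: false
  j=4: false
  j=5: false
  j=6: false
No position in the window satisfies it → formula fails.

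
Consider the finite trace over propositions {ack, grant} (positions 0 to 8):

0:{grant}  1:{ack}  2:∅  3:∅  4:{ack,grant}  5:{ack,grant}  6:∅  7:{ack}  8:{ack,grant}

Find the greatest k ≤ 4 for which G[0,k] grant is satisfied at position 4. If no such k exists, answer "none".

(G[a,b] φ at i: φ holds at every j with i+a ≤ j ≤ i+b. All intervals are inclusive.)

grant must hold from j=4 onward; find where it first fails.
  j=4: holds
  j=5: holds
  j=6: fails
Holds on [4,5], so largest k = 1.

1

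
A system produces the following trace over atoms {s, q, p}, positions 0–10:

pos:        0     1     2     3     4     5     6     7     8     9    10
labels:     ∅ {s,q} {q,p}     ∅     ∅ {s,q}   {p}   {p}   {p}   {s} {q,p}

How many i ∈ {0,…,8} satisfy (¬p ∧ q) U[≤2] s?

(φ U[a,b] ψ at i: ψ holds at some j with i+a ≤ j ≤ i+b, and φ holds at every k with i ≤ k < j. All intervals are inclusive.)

Evaluate at each i in [0,8]:
  i=0: ✗ (lhs fails at k=0 before rhs at j=1)
  i=1: ✓ (rhs at j=1)
  i=2: ✗ (no rhs in [2,4])
  i=3: ✗ (lhs fails at k=3 before rhs at j=5)
  i=4: ✗ (lhs fails at k=4 before rhs at j=5)
  i=5: ✓ (rhs at j=5)
  i=6: ✗ (no rhs in [6,8])
  i=7: ✗ (lhs fails at k=7 before rhs at j=9)
  i=8: ✗ (lhs fails at k=8 before rhs at j=9)
Positions where it holds: {1, 5} → 2.

2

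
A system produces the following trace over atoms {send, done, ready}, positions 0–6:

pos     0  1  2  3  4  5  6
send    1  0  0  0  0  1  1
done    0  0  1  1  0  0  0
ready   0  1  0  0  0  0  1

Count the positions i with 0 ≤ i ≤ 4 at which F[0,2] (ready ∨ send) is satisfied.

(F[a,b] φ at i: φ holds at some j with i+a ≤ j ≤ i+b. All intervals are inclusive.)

4

Evaluate at each i in [0,4]:
  i=0: ✓ (witness j=0)
  i=1: ✓ (witness j=1)
  i=2: ✗ (none in [2,4])
  i=3: ✓ (witness j=5)
  i=4: ✓ (witness j=5)
Positions where it holds: {0, 1, 3, 4} → 4.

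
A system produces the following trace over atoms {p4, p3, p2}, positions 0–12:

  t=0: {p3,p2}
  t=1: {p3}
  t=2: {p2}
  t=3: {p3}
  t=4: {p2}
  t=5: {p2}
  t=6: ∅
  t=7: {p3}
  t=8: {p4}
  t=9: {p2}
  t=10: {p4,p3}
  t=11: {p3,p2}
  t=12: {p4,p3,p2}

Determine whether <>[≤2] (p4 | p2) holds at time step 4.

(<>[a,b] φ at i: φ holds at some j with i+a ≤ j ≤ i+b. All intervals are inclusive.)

Yes

Check (p4 | p2) at each j in [4,6]:
  j=4: true
  j=5: true
  j=6: false
Found at j=4 → formula holds.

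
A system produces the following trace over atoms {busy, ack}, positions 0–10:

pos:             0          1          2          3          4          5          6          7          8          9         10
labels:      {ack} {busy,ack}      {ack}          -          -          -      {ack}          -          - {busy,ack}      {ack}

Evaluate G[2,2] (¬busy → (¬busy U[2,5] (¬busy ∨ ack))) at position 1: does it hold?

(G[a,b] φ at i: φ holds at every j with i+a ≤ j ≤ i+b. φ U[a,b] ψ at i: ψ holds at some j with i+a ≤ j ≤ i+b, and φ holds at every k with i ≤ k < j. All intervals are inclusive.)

Check (¬busy → (¬busy U[2,5] (¬busy ∨ ack))) at every j in [3,3]:
  j=3: antecedent true; consequent holds → ✓
All positions satisfy it → formula holds.

Yes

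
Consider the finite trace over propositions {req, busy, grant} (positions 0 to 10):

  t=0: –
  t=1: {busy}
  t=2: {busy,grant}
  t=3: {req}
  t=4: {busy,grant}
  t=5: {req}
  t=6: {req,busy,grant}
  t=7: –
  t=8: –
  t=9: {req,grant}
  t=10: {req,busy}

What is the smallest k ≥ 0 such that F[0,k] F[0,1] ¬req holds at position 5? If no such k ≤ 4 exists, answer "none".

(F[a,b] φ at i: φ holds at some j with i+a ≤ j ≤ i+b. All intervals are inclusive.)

1

Scan j = 5,6,… for F[0,1] ¬req:
  j=5: fails
  j=6: holds
First hit at j=6, so smallest k = 6-5 = 1.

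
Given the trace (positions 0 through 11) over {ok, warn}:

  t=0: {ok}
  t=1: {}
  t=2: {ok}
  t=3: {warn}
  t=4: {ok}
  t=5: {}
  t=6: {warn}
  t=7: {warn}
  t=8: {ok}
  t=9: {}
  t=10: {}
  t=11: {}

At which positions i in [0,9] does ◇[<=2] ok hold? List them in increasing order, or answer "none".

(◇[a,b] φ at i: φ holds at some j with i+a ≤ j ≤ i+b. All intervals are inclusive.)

0, 1, 2, 3, 4, 6, 7, 8

Evaluate at each i in [0,9]:
  i=0: ✓ (witness j=0)
  i=1: ✓ (witness j=2)
  i=2: ✓ (witness j=2)
  i=3: ✓ (witness j=4)
  i=4: ✓ (witness j=4)
  i=5: ✗ (none in [5,7])
  i=6: ✓ (witness j=8)
  i=7: ✓ (witness j=8)
  i=8: ✓ (witness j=8)
  i=9: ✗ (none in [9,11])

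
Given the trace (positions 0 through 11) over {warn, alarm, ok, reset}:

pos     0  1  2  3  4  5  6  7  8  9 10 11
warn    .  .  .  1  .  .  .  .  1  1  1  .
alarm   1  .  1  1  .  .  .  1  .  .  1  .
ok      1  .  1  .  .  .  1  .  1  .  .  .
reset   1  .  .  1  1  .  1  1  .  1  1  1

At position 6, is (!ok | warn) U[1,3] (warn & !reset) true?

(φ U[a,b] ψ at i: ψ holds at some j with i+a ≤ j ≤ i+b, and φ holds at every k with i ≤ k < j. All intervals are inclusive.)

No

Need some j in [7,9] with (warn & !reset), and (!ok | warn) at every k in [6,j-1].
  j=7: (warn & !reset) false.
  j=8: (warn & !reset) holds, but (!ok | warn) fails at k=6 → not this j.
  j=9: (warn & !reset) false.
No j in the window works → until fails.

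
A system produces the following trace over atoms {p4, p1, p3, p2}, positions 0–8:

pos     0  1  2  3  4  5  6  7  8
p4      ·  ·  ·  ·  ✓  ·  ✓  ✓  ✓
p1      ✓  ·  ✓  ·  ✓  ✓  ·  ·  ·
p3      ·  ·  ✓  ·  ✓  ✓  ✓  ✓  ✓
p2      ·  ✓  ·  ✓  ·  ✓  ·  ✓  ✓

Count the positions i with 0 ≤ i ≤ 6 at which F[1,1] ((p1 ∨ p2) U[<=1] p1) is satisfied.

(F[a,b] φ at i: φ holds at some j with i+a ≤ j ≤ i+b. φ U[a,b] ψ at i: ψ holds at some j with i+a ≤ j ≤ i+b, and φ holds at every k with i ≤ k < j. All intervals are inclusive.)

Evaluate at each i in [0,6]:
  i=0: ✓ (witness j=1)
  i=1: ✓ (witness j=2)
  i=2: ✓ (witness j=3)
  i=3: ✓ (witness j=4)
  i=4: ✓ (witness j=5)
  i=5: ✗ (none in [6,6])
  i=6: ✗ (none in [7,7])
Positions where it holds: {0, 1, 2, 3, 4} → 5.

5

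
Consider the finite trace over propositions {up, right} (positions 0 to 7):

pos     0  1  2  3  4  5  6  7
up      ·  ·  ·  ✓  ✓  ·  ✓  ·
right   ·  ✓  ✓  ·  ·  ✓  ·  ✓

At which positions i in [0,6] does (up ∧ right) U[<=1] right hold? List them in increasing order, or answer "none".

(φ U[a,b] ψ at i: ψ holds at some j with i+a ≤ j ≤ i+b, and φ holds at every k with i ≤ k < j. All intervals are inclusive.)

1, 2, 5

Evaluate at each i in [0,6]:
  i=0: ✗ (lhs fails at k=0 before rhs at j=1)
  i=1: ✓ (rhs at j=1)
  i=2: ✓ (rhs at j=2)
  i=3: ✗ (no rhs in [3,4])
  i=4: ✗ (lhs fails at k=4 before rhs at j=5)
  i=5: ✓ (rhs at j=5)
  i=6: ✗ (lhs fails at k=6 before rhs at j=7)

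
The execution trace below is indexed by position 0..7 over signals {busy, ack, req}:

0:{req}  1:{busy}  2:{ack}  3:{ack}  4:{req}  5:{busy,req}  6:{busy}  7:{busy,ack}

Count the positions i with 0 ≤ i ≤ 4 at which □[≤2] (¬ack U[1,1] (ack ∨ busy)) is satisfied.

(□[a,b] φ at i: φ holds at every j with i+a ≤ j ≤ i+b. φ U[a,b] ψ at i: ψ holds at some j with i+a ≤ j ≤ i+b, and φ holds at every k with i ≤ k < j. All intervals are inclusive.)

Evaluate at each i in [0,4]:
  i=0: ✗ (fails at j=2)
  i=1: ✗ (fails at j=2)
  i=2: ✗ (fails at j=2)
  i=3: ✗ (fails at j=3)
  i=4: ✓ (all of [4,6])
Positions where it holds: {4} → 1.

1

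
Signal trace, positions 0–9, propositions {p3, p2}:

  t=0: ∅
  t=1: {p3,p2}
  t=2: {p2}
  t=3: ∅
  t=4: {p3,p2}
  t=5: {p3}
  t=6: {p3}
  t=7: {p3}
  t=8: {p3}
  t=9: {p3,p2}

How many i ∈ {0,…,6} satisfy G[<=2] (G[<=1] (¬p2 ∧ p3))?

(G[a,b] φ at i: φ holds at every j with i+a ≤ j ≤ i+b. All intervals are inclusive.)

Evaluate at each i in [0,6]:
  i=0: ✗ (fails at j=0)
  i=1: ✗ (fails at j=1)
  i=2: ✗ (fails at j=2)
  i=3: ✗ (fails at j=3)
  i=4: ✗ (fails at j=4)
  i=5: ✓ (all of [5,7])
  i=6: ✗ (fails at j=8)
Positions where it holds: {5} → 1.

1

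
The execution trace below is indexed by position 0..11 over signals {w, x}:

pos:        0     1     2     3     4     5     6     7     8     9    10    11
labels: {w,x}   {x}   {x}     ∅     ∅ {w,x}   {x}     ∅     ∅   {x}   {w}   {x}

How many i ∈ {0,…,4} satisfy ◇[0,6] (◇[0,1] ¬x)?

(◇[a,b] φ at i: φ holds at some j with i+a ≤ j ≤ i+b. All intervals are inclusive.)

Evaluate at each i in [0,4]:
  i=0: ✓ (witness j=2)
  i=1: ✓ (witness j=2)
  i=2: ✓ (witness j=2)
  i=3: ✓ (witness j=3)
  i=4: ✓ (witness j=4)
Positions where it holds: {0, 1, 2, 3, 4} → 5.

5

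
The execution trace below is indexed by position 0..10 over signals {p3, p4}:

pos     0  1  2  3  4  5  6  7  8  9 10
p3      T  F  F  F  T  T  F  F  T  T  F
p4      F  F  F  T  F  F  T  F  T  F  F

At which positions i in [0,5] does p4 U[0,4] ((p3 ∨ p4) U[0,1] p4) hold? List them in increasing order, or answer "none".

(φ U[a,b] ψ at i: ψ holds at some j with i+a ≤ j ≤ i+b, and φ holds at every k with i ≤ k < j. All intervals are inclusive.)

3, 5

Evaluate at each i in [0,5]:
  i=0: ✗ (lhs fails at k=0 before rhs at j=3)
  i=1: ✗ (lhs fails at k=1 before rhs at j=3)
  i=2: ✗ (lhs fails at k=2 before rhs at j=3)
  i=3: ✓ (rhs at j=3)
  i=4: ✗ (lhs fails at k=4 before rhs at j=5)
  i=5: ✓ (rhs at j=5)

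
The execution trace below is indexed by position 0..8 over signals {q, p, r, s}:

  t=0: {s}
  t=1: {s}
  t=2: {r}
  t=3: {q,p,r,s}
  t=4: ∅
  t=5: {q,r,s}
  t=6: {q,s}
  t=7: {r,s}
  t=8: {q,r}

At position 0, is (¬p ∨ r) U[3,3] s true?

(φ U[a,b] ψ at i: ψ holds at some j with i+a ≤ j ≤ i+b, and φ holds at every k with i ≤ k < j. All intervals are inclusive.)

True

Need some j in [3,3] with s, and (¬p ∨ r) at every k in [0,j-1].
  j=3: s holds; (¬p ∨ r) holds at every k in [0,2] → satisfied.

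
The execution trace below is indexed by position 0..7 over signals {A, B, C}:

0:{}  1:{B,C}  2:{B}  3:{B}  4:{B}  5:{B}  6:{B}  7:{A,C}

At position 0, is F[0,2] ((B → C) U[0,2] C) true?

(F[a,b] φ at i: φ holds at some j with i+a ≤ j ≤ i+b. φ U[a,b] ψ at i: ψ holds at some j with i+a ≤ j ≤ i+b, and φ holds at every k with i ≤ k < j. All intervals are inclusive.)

Yes

Check ((B → C) U[0,2] C) at each j in [0,2]:
  j=0: holds
  j=1: holds
  j=2: fails
Found at j=0 → formula holds.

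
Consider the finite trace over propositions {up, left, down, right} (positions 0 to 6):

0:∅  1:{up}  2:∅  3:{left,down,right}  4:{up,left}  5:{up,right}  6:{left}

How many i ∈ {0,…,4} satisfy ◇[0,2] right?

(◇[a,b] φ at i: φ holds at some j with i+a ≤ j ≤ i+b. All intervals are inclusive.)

Evaluate at each i in [0,4]:
  i=0: ✗ (none in [0,2])
  i=1: ✓ (witness j=3)
  i=2: ✓ (witness j=3)
  i=3: ✓ (witness j=3)
  i=4: ✓ (witness j=5)
Positions where it holds: {1, 2, 3, 4} → 4.

4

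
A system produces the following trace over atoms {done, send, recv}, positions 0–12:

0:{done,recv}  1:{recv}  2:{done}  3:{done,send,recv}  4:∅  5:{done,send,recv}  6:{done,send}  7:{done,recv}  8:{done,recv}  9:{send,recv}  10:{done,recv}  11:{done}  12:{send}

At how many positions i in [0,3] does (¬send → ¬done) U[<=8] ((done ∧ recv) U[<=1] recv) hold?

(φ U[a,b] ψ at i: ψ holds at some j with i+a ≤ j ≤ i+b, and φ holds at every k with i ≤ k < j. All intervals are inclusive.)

3

Evaluate at each i in [0,3]:
  i=0: ✓ (rhs at j=0)
  i=1: ✓ (rhs at j=1)
  i=2: ✗ (lhs fails at k=2 before rhs at j=3)
  i=3: ✓ (rhs at j=3)
Positions where it holds: {0, 1, 3} → 3.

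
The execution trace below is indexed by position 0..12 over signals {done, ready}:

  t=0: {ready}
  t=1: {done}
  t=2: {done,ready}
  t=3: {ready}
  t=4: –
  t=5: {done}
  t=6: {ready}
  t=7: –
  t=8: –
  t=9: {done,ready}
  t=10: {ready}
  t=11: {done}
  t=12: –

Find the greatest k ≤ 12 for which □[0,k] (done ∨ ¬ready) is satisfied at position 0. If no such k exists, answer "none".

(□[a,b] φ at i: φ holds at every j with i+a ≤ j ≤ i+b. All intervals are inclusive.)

none

(done ∨ ¬ready) must hold from j=0 onward; find where it first fails.
  j=0: fails → no k works.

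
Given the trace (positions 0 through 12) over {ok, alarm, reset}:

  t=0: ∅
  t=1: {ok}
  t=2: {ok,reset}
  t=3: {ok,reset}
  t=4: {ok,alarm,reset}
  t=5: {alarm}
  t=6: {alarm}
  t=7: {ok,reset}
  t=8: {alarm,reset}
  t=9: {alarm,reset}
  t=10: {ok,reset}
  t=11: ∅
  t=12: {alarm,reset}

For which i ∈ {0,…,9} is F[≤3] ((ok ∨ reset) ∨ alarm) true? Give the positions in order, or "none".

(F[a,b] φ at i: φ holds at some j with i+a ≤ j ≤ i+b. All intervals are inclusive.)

0, 1, 2, 3, 4, 5, 6, 7, 8, 9

Evaluate at each i in [0,9]:
  i=0: ✓ (witness j=1)
  i=1: ✓ (witness j=1)
  i=2: ✓ (witness j=2)
  i=3: ✓ (witness j=3)
  i=4: ✓ (witness j=4)
  i=5: ✓ (witness j=5)
  i=6: ✓ (witness j=6)
  i=7: ✓ (witness j=7)
  i=8: ✓ (witness j=8)
  i=9: ✓ (witness j=9)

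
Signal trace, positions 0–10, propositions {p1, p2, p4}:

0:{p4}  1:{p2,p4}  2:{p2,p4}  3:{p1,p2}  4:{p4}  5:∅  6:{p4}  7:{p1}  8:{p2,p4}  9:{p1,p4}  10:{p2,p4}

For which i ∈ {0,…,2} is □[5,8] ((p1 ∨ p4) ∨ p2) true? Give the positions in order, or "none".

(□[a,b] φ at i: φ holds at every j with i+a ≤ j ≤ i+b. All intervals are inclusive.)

1, 2

Evaluate at each i in [0,2]:
  i=0: ✗ (fails at j=5)
  i=1: ✓ (all of [6,9])
  i=2: ✓ (all of [7,10])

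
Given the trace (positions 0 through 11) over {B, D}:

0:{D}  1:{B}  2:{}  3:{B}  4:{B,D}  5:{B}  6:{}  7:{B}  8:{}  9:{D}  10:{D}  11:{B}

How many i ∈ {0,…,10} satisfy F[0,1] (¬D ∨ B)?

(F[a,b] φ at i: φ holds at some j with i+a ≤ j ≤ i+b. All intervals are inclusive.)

10

Evaluate at each i in [0,10]:
  i=0: ✓ (witness j=1)
  i=1: ✓ (witness j=1)
  i=2: ✓ (witness j=2)
  i=3: ✓ (witness j=3)
  i=4: ✓ (witness j=4)
  i=5: ✓ (witness j=5)
  i=6: ✓ (witness j=6)
  i=7: ✓ (witness j=7)
  i=8: ✓ (witness j=8)
  i=9: ✗ (none in [9,10])
  i=10: ✓ (witness j=11)
Positions where it holds: {0, 1, 2, 3, 4, 5, 6, 7, 8, 10} → 10.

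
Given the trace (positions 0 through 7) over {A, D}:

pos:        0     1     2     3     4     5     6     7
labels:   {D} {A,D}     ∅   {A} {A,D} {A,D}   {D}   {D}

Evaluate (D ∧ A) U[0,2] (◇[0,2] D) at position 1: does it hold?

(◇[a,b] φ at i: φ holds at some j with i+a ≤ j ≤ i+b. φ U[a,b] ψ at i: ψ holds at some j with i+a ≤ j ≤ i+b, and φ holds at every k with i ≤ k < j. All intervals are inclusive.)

Need some j in [1,3] with ◇[0,2] D, and (D ∧ A) at every k in [1,j-1].
  j=1: ◇[0,2] D holds; no prefix to check → satisfied.

Holds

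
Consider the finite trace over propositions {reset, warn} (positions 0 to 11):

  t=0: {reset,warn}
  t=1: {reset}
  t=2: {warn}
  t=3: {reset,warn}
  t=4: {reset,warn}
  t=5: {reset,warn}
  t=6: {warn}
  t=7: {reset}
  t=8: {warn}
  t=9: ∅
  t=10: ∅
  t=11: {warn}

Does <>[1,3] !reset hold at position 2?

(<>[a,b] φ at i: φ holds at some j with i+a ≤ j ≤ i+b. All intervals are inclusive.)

No

Check !reset at each j in [3,5]:
  j=3: false
  j=4: false
  j=5: false
No position in the window satisfies it → formula fails.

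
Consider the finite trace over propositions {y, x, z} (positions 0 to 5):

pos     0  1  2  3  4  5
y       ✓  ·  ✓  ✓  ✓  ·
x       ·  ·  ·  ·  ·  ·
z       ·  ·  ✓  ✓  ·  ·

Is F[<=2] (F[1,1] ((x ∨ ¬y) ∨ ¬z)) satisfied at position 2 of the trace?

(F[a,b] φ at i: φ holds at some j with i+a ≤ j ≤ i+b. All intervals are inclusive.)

Holds

Check F[1,1] ((x ∨ ¬y) ∨ ¬z) at each j in [2,4]:
  j=2: fails (none in [3,3])
  j=3: holds (witness at 4)
  j=4: holds (witness at 5)
Found at j=3 → formula holds.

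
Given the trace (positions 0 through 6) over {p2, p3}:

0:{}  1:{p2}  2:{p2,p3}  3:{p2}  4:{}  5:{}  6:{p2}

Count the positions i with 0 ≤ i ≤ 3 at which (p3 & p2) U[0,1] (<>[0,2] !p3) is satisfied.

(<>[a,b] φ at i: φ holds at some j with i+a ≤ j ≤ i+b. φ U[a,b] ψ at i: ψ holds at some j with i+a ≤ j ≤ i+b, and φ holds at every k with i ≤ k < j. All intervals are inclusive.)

Evaluate at each i in [0,3]:
  i=0: ✓ (rhs at j=0)
  i=1: ✓ (rhs at j=1)
  i=2: ✓ (rhs at j=2)
  i=3: ✓ (rhs at j=3)
Positions where it holds: {0, 1, 2, 3} → 4.

4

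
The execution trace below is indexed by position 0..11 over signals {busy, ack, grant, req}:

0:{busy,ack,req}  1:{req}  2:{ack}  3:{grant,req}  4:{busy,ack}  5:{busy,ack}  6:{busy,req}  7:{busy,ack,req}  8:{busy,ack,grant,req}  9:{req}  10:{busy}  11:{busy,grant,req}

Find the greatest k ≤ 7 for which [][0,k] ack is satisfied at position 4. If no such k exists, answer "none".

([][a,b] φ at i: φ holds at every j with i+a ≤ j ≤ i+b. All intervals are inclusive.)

ack must hold from j=4 onward; find where it first fails.
  j=4: holds
  j=5: holds
  j=6: fails
Holds on [4,5], so largest k = 1.

1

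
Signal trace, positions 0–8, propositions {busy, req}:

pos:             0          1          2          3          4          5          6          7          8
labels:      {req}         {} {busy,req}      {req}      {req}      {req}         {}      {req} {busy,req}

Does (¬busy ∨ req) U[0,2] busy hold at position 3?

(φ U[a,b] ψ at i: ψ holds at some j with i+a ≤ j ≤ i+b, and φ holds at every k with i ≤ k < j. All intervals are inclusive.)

False

Need some j in [3,5] with busy, and (¬busy ∨ req) at every k in [3,j-1].
  j=3: busy false.
  j=4: busy false.
  j=5: busy false.
No j in the window works → until fails.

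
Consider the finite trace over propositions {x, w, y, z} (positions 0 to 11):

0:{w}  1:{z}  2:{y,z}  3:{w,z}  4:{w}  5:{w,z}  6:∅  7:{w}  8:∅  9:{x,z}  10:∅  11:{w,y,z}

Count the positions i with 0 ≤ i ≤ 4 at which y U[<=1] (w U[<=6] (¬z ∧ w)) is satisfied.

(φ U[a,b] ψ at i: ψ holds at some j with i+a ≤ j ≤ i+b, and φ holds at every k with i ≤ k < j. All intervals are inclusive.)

4

Evaluate at each i in [0,4]:
  i=0: ✓ (rhs at j=0)
  i=1: ✗ (no rhs in [1,2])
  i=2: ✓ (rhs at j=3; lhs holds on [2,2])
  i=3: ✓ (rhs at j=3)
  i=4: ✓ (rhs at j=4)
Positions where it holds: {0, 2, 3, 4} → 4.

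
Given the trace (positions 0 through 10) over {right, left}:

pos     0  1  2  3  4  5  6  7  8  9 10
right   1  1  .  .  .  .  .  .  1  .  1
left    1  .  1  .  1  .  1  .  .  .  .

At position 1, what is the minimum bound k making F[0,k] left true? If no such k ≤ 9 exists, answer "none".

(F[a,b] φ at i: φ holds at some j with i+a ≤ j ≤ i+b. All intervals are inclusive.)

Scan j = 1,2,… for left:
  j=1: fails
  j=2: holds
First hit at j=2, so smallest k = 2-1 = 1.

1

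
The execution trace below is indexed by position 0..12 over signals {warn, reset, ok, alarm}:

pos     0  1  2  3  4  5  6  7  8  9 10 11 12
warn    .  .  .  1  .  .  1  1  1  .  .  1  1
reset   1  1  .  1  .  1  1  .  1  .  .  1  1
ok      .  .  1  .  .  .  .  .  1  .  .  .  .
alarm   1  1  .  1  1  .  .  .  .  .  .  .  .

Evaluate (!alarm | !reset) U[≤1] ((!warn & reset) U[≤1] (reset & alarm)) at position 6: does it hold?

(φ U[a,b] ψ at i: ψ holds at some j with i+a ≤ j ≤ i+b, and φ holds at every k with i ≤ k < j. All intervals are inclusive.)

Does not hold

Need some j in [6,7] with ((!warn & reset) U[≤1] (reset & alarm)), and (!alarm | !reset) at every k in [6,j-1].
  j=6: ((!warn & reset) U[≤1] (reset & alarm)) — fails.
  j=7: ((!warn & reset) U[≤1] (reset & alarm)) — fails.
No j in the window works → until fails.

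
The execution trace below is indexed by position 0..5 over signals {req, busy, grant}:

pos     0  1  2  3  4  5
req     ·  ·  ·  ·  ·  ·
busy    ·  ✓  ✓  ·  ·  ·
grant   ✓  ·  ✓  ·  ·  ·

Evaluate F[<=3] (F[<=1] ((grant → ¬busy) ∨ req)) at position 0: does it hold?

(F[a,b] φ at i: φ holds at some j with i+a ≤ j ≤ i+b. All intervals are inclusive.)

Check F[<=1] ((grant → ¬busy) ∨ req) at each j in [0,3]:
  j=0: holds (witness at 0)
  j=1: holds (witness at 1)
  j=2: holds (witness at 3)
  j=3: holds (witness at 3)
Found at j=0 → formula holds.

Holds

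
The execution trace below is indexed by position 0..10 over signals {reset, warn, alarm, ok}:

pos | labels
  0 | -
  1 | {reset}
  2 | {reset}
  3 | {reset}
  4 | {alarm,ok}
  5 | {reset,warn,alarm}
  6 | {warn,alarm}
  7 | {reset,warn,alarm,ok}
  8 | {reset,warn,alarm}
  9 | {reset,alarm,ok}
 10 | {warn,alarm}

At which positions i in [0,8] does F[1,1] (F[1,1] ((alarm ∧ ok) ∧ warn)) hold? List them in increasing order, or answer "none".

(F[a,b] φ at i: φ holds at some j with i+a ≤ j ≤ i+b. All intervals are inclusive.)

5

Evaluate at each i in [0,8]:
  i=0: ✗ (none in [1,1])
  i=1: ✗ (none in [2,2])
  i=2: ✗ (none in [3,3])
  i=3: ✗ (none in [4,4])
  i=4: ✗ (none in [5,5])
  i=5: ✓ (witness j=6)
  i=6: ✗ (none in [7,7])
  i=7: ✗ (none in [8,8])
  i=8: ✗ (none in [9,9])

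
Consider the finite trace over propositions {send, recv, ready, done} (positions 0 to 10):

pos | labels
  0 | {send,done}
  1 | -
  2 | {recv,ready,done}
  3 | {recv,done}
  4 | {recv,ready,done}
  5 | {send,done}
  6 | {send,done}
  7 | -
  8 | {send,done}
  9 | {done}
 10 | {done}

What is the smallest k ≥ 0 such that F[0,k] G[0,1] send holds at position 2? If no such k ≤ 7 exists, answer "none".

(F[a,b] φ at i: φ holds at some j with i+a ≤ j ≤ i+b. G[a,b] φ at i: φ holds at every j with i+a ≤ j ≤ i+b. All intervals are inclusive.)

3

Scan j = 2,3,… for G[0,1] send:
  j=2: fails
  j=3: fails
  j=4: fails
  j=5: holds
First hit at j=5, so smallest k = 5-2 = 3.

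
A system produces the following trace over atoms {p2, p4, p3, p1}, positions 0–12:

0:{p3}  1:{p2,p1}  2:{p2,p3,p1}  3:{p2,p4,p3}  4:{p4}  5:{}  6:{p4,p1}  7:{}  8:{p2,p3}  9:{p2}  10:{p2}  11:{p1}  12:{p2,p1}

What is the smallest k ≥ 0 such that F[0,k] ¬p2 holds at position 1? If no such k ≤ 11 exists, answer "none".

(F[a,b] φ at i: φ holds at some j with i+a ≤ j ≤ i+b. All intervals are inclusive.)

Scan j = 1,2,… for ¬p2:
  j=1: fails
  j=2: fails
  j=3: fails
  j=4: holds
First hit at j=4, so smallest k = 4-1 = 3.

3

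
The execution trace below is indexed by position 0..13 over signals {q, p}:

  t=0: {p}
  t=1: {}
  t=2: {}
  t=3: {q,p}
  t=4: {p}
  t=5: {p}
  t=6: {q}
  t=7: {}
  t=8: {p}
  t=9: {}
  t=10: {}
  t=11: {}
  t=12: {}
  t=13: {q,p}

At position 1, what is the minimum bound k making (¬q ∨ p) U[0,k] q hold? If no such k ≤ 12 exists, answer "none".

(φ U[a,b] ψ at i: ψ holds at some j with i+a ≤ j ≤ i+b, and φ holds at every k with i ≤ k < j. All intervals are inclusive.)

2

Need earliest j ≥ 1 with q, and (¬q ∨ p) at every k in [1,j-1].
  j=1: rhs fails.
  j=2: rhs fails.
  j=3: rhs holds; lhs holds on [1,2]. k = 2.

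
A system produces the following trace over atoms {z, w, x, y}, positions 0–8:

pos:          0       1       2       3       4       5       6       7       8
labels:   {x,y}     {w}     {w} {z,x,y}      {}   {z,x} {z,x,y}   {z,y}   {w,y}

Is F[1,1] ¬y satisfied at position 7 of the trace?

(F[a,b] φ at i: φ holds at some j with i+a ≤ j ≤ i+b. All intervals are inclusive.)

Check ¬y at each j in [8,8]:
  j=8: false
No position in the window satisfies it → formula fails.

False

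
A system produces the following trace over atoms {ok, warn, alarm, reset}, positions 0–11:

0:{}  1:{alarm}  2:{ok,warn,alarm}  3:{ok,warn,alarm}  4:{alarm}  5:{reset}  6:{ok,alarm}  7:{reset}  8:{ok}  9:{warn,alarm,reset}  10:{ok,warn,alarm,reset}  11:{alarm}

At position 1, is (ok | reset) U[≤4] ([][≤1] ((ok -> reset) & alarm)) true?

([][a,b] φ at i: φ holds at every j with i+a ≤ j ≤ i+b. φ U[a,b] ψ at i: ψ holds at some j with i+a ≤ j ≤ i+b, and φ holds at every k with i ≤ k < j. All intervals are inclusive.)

Need some j in [1,5] with [][≤1] ((ok -> reset) & alarm), and (ok | reset) at every k in [1,j-1].
  j=1: [][≤1] ((ok -> reset) & alarm) — fails at 2.
  j=2: [][≤1] ((ok -> reset) & alarm) — fails at 2.
  j=3: [][≤1] ((ok -> reset) & alarm) — fails at 3.
  j=4: [][≤1] ((ok -> reset) & alarm) — fails at 5.
  j=5: [][≤1] ((ok -> reset) & alarm) — fails at 5.
No j in the window works → until fails.

False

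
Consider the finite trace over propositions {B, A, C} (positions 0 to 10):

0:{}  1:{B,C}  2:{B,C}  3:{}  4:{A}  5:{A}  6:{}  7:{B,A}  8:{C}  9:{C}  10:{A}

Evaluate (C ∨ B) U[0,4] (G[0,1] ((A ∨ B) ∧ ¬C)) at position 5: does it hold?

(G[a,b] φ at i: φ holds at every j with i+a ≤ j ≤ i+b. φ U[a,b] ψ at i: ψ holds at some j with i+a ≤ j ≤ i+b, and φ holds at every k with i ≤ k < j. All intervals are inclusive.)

Need some j in [5,9] with G[0,1] ((A ∨ B) ∧ ¬C), and (C ∨ B) at every k in [5,j-1].
  j=5: G[0,1] ((A ∨ B) ∧ ¬C) — fails at 6.
  j=6: G[0,1] ((A ∨ B) ∧ ¬C) — fails at 6.
  j=7: G[0,1] ((A ∨ B) ∧ ¬C) — fails at 8.
  j=8: G[0,1] ((A ∨ B) ∧ ¬C) — fails at 8.
  j=9: G[0,1] ((A ∨ B) ∧ ¬C) — fails at 9.
No j in the window works → until fails.

Does not hold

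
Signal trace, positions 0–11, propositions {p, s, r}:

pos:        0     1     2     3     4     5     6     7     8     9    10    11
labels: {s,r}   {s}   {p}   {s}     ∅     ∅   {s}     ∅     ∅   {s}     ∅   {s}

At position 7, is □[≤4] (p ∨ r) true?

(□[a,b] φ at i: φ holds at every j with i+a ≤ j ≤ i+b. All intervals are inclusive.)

Check (p ∨ r) at every j in [7,11]:
  j=7: false
  j=8: false
  j=9: false
  j=10: false
  j=11: false
Fails at j=7 → formula fails.

No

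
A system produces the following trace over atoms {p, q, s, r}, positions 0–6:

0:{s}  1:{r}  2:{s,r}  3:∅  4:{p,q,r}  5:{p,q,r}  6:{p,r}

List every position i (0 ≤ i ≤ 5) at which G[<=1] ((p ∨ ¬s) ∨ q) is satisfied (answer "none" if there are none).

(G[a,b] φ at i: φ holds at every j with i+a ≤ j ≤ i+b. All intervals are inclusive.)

3, 4, 5

Evaluate at each i in [0,5]:
  i=0: ✗ (fails at j=0)
  i=1: ✗ (fails at j=2)
  i=2: ✗ (fails at j=2)
  i=3: ✓ (all of [3,4])
  i=4: ✓ (all of [4,5])
  i=5: ✓ (all of [5,6])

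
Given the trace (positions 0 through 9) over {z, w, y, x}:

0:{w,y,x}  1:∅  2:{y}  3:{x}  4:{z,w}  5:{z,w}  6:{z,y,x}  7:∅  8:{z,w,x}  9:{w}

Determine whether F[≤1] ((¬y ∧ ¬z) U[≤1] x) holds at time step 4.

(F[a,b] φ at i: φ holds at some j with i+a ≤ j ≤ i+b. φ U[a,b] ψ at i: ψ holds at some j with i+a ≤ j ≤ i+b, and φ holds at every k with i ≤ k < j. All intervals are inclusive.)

No

Check ((¬y ∧ ¬z) U[≤1] x) at each j in [4,5]:
  j=4: fails
  j=5: fails
No position in the window satisfies it → formula fails.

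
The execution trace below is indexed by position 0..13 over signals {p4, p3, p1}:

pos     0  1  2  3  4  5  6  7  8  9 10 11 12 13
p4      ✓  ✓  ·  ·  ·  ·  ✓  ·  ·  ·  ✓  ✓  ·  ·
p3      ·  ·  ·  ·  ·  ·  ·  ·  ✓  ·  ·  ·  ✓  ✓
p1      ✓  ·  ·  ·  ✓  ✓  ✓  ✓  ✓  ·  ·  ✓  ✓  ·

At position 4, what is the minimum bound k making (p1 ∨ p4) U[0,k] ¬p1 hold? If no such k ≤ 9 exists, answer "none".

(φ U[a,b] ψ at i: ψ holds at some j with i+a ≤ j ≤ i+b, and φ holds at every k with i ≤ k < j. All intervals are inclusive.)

Need earliest j ≥ 4 with ¬p1, and (p1 ∨ p4) at every k in [4,j-1].
  j=4: rhs fails.
  j=5: rhs fails.
  j=6: rhs fails.
  j=7: rhs fails.
  j=8: rhs fails.
  j=9: rhs holds; lhs holds on [4,8]. k = 5.

5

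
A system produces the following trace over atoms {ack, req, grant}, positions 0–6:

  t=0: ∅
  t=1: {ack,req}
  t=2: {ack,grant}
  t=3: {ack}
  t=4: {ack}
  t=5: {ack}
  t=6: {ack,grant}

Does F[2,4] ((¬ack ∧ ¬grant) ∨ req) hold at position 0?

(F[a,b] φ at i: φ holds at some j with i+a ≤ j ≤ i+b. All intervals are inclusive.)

Does not hold

Check ((¬ack ∧ ¬grant) ∨ req) at each j in [2,4]:
  j=2: false
  j=3: false
  j=4: false
No position in the window satisfies it → formula fails.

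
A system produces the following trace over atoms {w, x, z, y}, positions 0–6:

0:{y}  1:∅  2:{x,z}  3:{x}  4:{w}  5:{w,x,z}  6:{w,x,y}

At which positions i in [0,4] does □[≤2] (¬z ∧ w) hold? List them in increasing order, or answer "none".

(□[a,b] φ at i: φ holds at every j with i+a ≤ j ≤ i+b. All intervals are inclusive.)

Evaluate at each i in [0,4]:
  i=0: ✗ (fails at j=0)
  i=1: ✗ (fails at j=1)
  i=2: ✗ (fails at j=2)
  i=3: ✗ (fails at j=3)
  i=4: ✗ (fails at j=5)

none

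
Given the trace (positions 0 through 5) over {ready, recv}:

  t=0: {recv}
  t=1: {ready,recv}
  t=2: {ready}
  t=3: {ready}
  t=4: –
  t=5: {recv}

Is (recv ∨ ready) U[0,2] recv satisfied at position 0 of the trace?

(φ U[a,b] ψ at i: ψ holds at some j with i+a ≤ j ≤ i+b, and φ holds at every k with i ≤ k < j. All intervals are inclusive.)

True

Need some j in [0,2] with recv, and (recv ∨ ready) at every k in [0,j-1].
  j=0: recv holds; no prefix to check → satisfied.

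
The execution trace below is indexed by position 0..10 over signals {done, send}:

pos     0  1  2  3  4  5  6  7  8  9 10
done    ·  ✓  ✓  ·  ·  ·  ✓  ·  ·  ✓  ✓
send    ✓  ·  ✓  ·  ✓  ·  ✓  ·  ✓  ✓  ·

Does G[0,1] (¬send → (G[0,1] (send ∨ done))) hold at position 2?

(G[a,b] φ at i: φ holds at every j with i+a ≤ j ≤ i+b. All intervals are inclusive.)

Check (¬send → (G[0,1] (send ∨ done))) at every j in [2,3]:
  j=2: antecedent false → ✓
  j=3: antecedent true; consequent fails at 3 → ✗
Fails at j=3 → formula fails.

No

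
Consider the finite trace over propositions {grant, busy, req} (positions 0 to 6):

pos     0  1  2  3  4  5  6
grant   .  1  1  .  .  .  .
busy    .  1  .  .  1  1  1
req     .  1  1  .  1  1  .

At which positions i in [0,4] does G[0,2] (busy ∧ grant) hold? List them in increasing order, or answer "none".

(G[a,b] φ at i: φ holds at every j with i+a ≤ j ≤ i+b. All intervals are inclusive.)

none

Evaluate at each i in [0,4]:
  i=0: ✗ (fails at j=0)
  i=1: ✗ (fails at j=2)
  i=2: ✗ (fails at j=2)
  i=3: ✗ (fails at j=3)
  i=4: ✗ (fails at j=4)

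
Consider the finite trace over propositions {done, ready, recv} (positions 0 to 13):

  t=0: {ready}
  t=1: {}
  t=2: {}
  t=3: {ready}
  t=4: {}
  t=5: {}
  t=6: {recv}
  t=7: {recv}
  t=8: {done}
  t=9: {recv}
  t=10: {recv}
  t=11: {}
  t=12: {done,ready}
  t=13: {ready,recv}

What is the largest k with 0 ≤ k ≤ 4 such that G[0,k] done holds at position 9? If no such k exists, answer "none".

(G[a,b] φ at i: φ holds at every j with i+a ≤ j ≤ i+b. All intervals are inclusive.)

done must hold from j=9 onward; find where it first fails.
  j=9: fails → no k works.

none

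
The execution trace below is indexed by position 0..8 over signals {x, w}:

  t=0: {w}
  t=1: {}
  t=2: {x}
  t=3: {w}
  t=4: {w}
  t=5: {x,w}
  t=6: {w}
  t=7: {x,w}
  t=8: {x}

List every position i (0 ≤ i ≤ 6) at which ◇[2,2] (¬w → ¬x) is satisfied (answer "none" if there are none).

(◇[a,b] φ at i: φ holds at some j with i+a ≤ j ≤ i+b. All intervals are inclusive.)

1, 2, 3, 4, 5

Evaluate at each i in [0,6]:
  i=0: ✗ (none in [2,2])
  i=1: ✓ (witness j=3)
  i=2: ✓ (witness j=4)
  i=3: ✓ (witness j=5)
  i=4: ✓ (witness j=6)
  i=5: ✓ (witness j=7)
  i=6: ✗ (none in [8,8])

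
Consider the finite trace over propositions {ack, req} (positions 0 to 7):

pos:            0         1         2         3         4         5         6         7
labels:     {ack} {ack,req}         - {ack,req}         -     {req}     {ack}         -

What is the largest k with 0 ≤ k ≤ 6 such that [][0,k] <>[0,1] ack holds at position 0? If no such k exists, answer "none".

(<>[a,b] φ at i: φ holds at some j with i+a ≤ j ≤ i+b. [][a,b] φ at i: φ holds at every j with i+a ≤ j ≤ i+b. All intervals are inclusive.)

<>[0,1] ack must hold from j=0 onward; find where it first fails.
  j=0: holds
  j=1: holds
  j=2: holds
  j=3: holds
  j=4: fails
Holds on [0,3], so largest k = 3.

3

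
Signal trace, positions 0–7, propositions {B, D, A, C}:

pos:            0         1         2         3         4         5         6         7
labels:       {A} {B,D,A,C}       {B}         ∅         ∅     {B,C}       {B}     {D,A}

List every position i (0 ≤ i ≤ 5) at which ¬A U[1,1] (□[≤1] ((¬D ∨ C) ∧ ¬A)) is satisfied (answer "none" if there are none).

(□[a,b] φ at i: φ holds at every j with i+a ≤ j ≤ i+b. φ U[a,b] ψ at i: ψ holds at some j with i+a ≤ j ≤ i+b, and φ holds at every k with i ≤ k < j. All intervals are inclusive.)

Evaluate at each i in [0,5]:
  i=0: ✗ (no rhs in [1,1])
  i=1: ✗ (lhs fails at k=1 before rhs at j=2)
  i=2: ✓ (rhs at j=3; lhs holds on [2,2])
  i=3: ✓ (rhs at j=4; lhs holds on [3,3])
  i=4: ✓ (rhs at j=5; lhs holds on [4,4])
  i=5: ✗ (no rhs in [6,6])

2, 3, 4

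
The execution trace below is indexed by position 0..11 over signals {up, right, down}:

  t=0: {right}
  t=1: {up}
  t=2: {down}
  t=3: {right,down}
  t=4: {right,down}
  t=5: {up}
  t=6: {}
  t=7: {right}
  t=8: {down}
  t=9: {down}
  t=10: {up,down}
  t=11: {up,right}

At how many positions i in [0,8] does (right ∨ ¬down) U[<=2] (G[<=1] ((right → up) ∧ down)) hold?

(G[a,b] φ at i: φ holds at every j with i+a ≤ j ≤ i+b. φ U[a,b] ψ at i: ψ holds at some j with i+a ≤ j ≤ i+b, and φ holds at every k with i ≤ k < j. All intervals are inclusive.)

3

Evaluate at each i in [0,8]:
  i=0: ✗ (no rhs in [0,2])
  i=1: ✗ (no rhs in [1,3])
  i=2: ✗ (no rhs in [2,4])
  i=3: ✗ (no rhs in [3,5])
  i=4: ✗ (no rhs in [4,6])
  i=5: ✗ (no rhs in [5,7])
  i=6: ✓ (rhs at j=8; lhs holds on [6,7])
  i=7: ✓ (rhs at j=8; lhs holds on [7,7])
  i=8: ✓ (rhs at j=8)
Positions where it holds: {6, 7, 8} → 3.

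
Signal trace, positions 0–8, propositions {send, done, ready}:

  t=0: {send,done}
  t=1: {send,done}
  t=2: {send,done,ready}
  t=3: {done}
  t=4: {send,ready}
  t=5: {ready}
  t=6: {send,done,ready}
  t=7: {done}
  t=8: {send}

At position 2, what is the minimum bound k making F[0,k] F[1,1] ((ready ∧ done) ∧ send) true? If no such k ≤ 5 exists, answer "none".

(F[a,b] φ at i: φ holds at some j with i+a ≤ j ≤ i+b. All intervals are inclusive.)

Scan j = 2,3,… for F[1,1] ((ready ∧ done) ∧ send):
  j=2: fails
  j=3: fails
  j=4: fails
  j=5: holds
First hit at j=5, so smallest k = 5-2 = 3.

3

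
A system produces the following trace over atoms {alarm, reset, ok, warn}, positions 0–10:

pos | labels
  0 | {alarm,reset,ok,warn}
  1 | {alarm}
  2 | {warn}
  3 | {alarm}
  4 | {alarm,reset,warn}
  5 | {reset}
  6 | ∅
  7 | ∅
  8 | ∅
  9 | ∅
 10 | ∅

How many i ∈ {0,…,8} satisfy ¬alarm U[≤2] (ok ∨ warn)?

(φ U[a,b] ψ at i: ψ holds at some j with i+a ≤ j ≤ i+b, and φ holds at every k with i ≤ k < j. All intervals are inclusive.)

Evaluate at each i in [0,8]:
  i=0: ✓ (rhs at j=0)
  i=1: ✗ (lhs fails at k=1 before rhs at j=2)
  i=2: ✓ (rhs at j=2)
  i=3: ✗ (lhs fails at k=3 before rhs at j=4)
  i=4: ✓ (rhs at j=4)
  i=5: ✗ (no rhs in [5,7])
  i=6: ✗ (no rhs in [6,8])
  i=7: ✗ (no rhs in [7,9])
  i=8: ✗ (no rhs in [8,10])
Positions where it holds: {0, 2, 4} → 3.

3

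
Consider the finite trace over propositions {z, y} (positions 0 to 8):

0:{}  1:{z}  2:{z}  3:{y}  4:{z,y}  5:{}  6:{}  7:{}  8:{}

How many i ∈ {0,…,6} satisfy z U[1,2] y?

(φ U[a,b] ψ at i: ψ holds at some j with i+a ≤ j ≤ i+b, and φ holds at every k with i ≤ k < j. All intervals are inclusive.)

Evaluate at each i in [0,6]:
  i=0: ✗ (no rhs in [1,2])
  i=1: ✓ (rhs at j=3; lhs holds on [1,2])
  i=2: ✓ (rhs at j=3; lhs holds on [2,2])
  i=3: ✗ (lhs fails at k=3 before rhs at j=4)
  i=4: ✗ (no rhs in [5,6])
  i=5: ✗ (no rhs in [6,7])
  i=6: ✗ (no rhs in [7,8])
Positions where it holds: {1, 2} → 2.

2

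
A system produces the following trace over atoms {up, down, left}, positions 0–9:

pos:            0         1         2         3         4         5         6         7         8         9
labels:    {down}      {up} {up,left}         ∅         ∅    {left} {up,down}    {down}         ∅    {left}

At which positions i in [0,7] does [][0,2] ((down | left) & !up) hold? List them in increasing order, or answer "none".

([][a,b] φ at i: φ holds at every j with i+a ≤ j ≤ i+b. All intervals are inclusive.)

Evaluate at each i in [0,7]:
  i=0: ✗ (fails at j=1)
  i=1: ✗ (fails at j=1)
  i=2: ✗ (fails at j=2)
  i=3: ✗ (fails at j=3)
  i=4: ✗ (fails at j=4)
  i=5: ✗ (fails at j=6)
  i=6: ✗ (fails at j=6)
  i=7: ✗ (fails at j=8)

none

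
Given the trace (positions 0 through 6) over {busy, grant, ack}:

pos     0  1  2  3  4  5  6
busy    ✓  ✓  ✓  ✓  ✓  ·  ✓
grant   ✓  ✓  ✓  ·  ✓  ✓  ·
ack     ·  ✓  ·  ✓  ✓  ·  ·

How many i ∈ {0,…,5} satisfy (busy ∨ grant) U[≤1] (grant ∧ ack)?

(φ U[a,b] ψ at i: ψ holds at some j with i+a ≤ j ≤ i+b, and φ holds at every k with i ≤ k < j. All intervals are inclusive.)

Evaluate at each i in [0,5]:
  i=0: ✓ (rhs at j=1; lhs holds on [0,0])
  i=1: ✓ (rhs at j=1)
  i=2: ✗ (no rhs in [2,3])
  i=3: ✓ (rhs at j=4; lhs holds on [3,3])
  i=4: ✓ (rhs at j=4)
  i=5: ✗ (no rhs in [5,6])
Positions where it holds: {0, 1, 3, 4} → 4.

4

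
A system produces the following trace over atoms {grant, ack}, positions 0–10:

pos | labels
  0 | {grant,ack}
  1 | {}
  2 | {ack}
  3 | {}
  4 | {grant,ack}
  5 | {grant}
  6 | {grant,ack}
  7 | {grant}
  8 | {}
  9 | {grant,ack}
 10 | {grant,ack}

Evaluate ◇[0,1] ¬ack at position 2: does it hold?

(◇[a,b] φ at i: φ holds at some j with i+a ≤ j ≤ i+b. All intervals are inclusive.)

Check ¬ack at each j in [2,3]:
  j=2: false
  j=3: true
Found at j=3 → formula holds.

Yes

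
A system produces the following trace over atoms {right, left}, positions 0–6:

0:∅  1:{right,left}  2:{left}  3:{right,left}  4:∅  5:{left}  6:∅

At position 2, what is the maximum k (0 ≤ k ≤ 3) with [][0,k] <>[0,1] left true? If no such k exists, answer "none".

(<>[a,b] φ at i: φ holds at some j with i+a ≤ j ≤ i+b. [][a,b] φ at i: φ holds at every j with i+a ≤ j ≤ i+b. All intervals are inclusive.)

3

<>[0,1] left must hold from j=2 onward; find where it first fails.
  j=2: holds
  j=3: holds
  j=4: holds
  j=5: holds
Holds through j=5; largest k = 3.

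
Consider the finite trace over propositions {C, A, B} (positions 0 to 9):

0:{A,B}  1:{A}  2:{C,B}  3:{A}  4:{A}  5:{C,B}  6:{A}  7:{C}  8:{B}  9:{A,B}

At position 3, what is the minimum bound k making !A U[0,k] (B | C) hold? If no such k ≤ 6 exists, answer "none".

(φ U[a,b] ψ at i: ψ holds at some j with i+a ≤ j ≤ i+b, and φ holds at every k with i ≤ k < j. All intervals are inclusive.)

Need earliest j ≥ 3 with (B | C), and !A at every k in [3,j-1].
  j=3: rhs fails.
  j=4: rhs fails.
  j=5: rhs holds but lhs fails at k=3.
  j=6: rhs fails.
  j=7: rhs holds but lhs fails at k=3.
  j=8: rhs holds but lhs fails at k=3.
  j=9: rhs holds but lhs fails at k=3.
No witness within the range → none.

none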